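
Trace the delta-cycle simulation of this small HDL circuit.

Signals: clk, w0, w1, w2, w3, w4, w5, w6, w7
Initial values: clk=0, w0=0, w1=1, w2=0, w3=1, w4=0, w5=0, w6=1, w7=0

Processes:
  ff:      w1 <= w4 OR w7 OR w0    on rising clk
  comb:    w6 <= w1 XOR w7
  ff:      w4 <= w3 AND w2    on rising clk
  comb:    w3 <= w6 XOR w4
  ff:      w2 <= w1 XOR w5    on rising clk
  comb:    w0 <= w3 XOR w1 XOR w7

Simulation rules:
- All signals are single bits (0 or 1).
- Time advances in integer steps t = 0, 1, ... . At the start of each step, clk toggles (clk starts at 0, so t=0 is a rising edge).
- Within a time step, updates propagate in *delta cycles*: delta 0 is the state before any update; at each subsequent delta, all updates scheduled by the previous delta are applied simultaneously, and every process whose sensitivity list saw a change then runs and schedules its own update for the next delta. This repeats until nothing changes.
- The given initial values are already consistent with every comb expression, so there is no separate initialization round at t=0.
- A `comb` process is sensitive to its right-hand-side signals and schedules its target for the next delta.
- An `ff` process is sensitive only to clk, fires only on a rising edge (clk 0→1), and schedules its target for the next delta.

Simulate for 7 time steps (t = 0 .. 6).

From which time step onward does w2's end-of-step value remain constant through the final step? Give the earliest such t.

2

t0.Δ0 w0=0 w2=0 w4=0 w6=1 w7=0 w1=1 clk=0 w3=1 w5=0
t0.Δ1 w0=0 w2=0 w4=0 w6=1 w7=0 w1=1 clk=1 w3=1 w5=0
t0.Δ2 w0=0 w2=1 w4=0 w6=1 w7=0 w1=0 clk=1 w3=1 w5=0
t0.Δ3 w0=1 w2=1 w4=0 w6=0 w7=0 w1=0 clk=1 w3=1 w5=0
t0.Δ4 w0=1 w2=1 w4=0 w6=0 w7=0 w1=0 clk=1 w3=0 w5=0
t0.Δ5 w0=0 w2=1 w4=0 w6=0 w7=0 w1=0 clk=1 w3=0 w5=0
t1.Δ0 w0=0 w2=1 w4=0 w6=0 w7=0 w1=0 clk=1 w3=0 w5=0
t1.Δ1 w0=0 w2=1 w4=0 w6=0 w7=0 w1=0 clk=0 w3=0 w5=0
t2.Δ0 w0=0 w2=1 w4=0 w6=0 w7=0 w1=0 clk=0 w3=0 w5=0
t2.Δ1 w0=0 w2=1 w4=0 w6=0 w7=0 w1=0 clk=1 w3=0 w5=0
t2.Δ2 w0=0 w2=0 w4=0 w6=0 w7=0 w1=0 clk=1 w3=0 w5=0
t3.Δ0 w0=0 w2=0 w4=0 w6=0 w7=0 w1=0 clk=1 w3=0 w5=0
t3.Δ1 w0=0 w2=0 w4=0 w6=0 w7=0 w1=0 clk=0 w3=0 w5=0
t4.Δ0 w0=0 w2=0 w4=0 w6=0 w7=0 w1=0 clk=0 w3=0 w5=0
t4.Δ1 w0=0 w2=0 w4=0 w6=0 w7=0 w1=0 clk=1 w3=0 w5=0
t5.Δ0 w0=0 w2=0 w4=0 w6=0 w7=0 w1=0 clk=1 w3=0 w5=0
t5.Δ1 w0=0 w2=0 w4=0 w6=0 w7=0 w1=0 clk=0 w3=0 w5=0
t6.Δ0 w0=0 w2=0 w4=0 w6=0 w7=0 w1=0 clk=0 w3=0 w5=0
t6.Δ1 w0=0 w2=0 w4=0 w6=0 w7=0 w1=0 clk=1 w3=0 w5=0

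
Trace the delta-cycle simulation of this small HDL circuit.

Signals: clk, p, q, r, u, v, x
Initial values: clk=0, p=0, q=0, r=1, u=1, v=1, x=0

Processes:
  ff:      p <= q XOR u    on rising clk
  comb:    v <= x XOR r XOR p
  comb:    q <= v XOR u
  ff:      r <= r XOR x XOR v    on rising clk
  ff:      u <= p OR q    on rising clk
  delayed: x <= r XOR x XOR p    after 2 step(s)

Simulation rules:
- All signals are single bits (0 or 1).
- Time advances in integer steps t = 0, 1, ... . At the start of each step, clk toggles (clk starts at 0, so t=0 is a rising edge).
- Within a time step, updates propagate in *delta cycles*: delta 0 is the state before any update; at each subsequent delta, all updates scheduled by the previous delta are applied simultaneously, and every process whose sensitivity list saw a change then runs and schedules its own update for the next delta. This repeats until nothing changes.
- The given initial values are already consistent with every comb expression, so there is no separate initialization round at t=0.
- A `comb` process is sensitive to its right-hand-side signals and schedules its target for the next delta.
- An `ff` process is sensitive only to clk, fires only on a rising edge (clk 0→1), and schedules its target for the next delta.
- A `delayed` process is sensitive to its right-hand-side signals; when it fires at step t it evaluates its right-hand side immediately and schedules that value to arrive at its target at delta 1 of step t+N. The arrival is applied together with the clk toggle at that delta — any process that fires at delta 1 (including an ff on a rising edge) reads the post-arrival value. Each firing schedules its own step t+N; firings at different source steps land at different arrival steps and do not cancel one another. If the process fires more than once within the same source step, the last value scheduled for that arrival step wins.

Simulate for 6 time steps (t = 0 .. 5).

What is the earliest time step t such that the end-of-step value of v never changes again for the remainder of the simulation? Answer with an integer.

2

t0.Δ0 r=1 u=1 v=1 q=0 x=0 p=0 clk=0
t0.Δ1 r=1 u=1 v=1 q=0 x=0 p=0 clk=1
t0.Δ2 r=0 u=0 v=1 q=0 x=0 p=1 clk=1
t0.Δ3 r=0 u=0 v=1 q=1 x=0 p=1 clk=1
t1.Δ0 r=0 u=0 v=1 q=1 x=0 p=1 clk=1
t1.Δ1 r=0 u=0 v=1 q=1 x=0 p=1 clk=0
t2.Δ0 r=0 u=0 v=1 q=1 x=0 p=1 clk=0
t2.Δ1 r=0 u=0 v=1 q=1 x=1 p=1 clk=1
t2.Δ2 r=0 u=1 v=0 q=1 x=1 p=1 clk=1
t3.Δ0 r=0 u=1 v=0 q=1 x=1 p=1 clk=1
t3.Δ1 r=0 u=1 v=0 q=1 x=1 p=1 clk=0
t4.Δ0 r=0 u=1 v=0 q=1 x=1 p=1 clk=0
t4.Δ1 r=0 u=1 v=0 q=1 x=0 p=1 clk=1
t4.Δ2 r=0 u=1 v=1 q=1 x=0 p=0 clk=1
t4.Δ3 r=0 u=1 v=0 q=0 x=0 p=0 clk=1
t4.Δ4 r=0 u=1 v=0 q=1 x=0 p=0 clk=1
t5.Δ0 r=0 u=1 v=0 q=1 x=0 p=0 clk=1
t5.Δ1 r=0 u=1 v=0 q=1 x=0 p=0 clk=0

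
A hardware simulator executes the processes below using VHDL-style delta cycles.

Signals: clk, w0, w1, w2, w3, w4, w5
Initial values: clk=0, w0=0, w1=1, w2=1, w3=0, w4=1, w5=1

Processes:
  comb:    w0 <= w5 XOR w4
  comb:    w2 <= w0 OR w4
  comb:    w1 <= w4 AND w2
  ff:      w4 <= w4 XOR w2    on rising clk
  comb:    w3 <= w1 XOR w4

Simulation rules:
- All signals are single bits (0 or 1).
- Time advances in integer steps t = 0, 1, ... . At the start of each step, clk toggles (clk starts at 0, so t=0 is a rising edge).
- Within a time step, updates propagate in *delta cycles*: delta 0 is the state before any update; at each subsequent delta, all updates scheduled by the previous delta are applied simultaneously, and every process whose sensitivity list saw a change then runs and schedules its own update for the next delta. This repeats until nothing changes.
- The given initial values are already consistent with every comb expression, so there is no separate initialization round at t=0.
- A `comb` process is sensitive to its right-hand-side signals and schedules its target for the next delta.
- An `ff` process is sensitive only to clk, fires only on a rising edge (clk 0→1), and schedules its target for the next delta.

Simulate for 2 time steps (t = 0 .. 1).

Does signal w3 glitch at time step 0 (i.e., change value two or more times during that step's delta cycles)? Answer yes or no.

t=0 Δ0: w2=1 w3=0 clk=0 w1=1 w4=1 w5=1 w0=0
  Δ1: clk:0→1
  Δ2: w4:1→0
  Δ3: w2:1→0, w3:0→1, w1:1→0, w0:0→1
  Δ4: w2:0→1, w3:1→0
  (4Δ to stable)
t=1 Δ0: w2=1 w3=0 clk=1 w1=0 w4=0 w5=1 w0=1
  Δ1: clk:1→0
  (1Δ to stable)

yes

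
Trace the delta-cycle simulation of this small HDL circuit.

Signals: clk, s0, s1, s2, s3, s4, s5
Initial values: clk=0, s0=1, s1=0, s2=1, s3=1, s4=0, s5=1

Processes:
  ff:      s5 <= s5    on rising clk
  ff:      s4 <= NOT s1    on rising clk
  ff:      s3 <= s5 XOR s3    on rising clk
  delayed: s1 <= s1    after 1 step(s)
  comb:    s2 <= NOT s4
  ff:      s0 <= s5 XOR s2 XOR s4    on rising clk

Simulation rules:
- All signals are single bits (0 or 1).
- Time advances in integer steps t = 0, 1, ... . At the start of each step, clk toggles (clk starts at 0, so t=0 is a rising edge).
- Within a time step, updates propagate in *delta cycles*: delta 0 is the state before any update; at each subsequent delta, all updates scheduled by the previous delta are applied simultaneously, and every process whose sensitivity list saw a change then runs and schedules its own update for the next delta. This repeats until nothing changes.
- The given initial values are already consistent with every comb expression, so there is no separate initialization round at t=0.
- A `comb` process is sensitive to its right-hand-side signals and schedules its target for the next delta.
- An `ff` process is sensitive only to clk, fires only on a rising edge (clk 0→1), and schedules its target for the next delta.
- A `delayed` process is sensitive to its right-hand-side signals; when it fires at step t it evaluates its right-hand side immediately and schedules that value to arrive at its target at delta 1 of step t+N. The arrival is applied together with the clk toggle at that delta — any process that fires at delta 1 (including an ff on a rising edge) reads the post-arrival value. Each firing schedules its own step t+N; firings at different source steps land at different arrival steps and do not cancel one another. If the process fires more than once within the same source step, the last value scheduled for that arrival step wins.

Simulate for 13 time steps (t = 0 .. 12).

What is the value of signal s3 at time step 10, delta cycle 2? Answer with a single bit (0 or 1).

1

[bits: s3,s1,s2,s5,s0,clk,s4]
t=0: Δ0=1011100 Δ1=1011110 Δ2=0011011 Δ3=0001011 | 3Δ
t=1: Δ0=0001011 Δ1=0001001 | 1Δ
t=2: Δ0=0001001 Δ1=0001011 Δ2=1001011 | 2Δ
t=3: Δ0=1001011 Δ1=1001001 | 1Δ
t=4: Δ0=1001001 Δ1=1001011 Δ2=0001011 | 2Δ
t=5: Δ0=0001011 Δ1=0001001 | 1Δ
t=6: Δ0=0001001 Δ1=0001011 Δ2=1001011 | 2Δ
t=7: Δ0=1001011 Δ1=1001001 | 1Δ
t=8: Δ0=1001001 Δ1=1001011 Δ2=0001011 | 2Δ
t=9: Δ0=0001011 Δ1=0001001 | 1Δ
t=10: Δ0=0001001 Δ1=0001011 Δ2=1001011 | 2Δ
t=11: Δ0=1001011 Δ1=1001001 | 1Δ
t=12: Δ0=1001001 Δ1=1001011 Δ2=0001011 | 2Δ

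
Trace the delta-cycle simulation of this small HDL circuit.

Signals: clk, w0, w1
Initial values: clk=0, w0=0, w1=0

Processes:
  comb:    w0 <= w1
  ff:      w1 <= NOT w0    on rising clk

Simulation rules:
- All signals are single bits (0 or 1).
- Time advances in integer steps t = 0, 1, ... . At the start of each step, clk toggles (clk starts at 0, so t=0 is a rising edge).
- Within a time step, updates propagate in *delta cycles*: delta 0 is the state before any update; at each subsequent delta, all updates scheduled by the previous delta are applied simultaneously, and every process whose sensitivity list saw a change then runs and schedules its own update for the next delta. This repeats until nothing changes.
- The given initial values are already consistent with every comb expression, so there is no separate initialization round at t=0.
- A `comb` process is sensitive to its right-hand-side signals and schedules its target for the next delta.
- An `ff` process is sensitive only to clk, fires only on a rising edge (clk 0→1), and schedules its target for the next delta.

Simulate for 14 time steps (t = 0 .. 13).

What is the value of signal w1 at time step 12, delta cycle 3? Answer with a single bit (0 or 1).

t=0 Δ0: w0=0 w1=0 clk=0
  Δ1: clk:0→1
  Δ2: w1:0→1
  Δ3: w0:0→1
  (3Δ to stable)
t=1 Δ0: w0=1 w1=1 clk=1
  Δ1: clk:1→0
  (1Δ to stable)
t=2 Δ0: w0=1 w1=1 clk=0
  Δ1: clk:0→1
  Δ2: w1:1→0
  Δ3: w0:1→0
  (3Δ to stable)
t=3 Δ0: w0=0 w1=0 clk=1
  Δ1: clk:1→0
  (1Δ to stable)
t=4 Δ0: w0=0 w1=0 clk=0
  Δ1: clk:0→1
  Δ2: w1:0→1
  Δ3: w0:0→1
  (3Δ to stable)
t=5 Δ0: w0=1 w1=1 clk=1
  Δ1: clk:1→0
  (1Δ to stable)
t=6 Δ0: w0=1 w1=1 clk=0
  Δ1: clk:0→1
  Δ2: w1:1→0
  Δ3: w0:1→0
  (3Δ to stable)
t=7 Δ0: w0=0 w1=0 clk=1
  Δ1: clk:1→0
  (1Δ to stable)
t=8 Δ0: w0=0 w1=0 clk=0
  Δ1: clk:0→1
  Δ2: w1:0→1
  Δ3: w0:0→1
  (3Δ to stable)
t=9 Δ0: w0=1 w1=1 clk=1
  Δ1: clk:1→0
  (1Δ to stable)
t=10 Δ0: w0=1 w1=1 clk=0
  Δ1: clk:0→1
  Δ2: w1:1→0
  Δ3: w0:1→0
  (3Δ to stable)
t=11 Δ0: w0=0 w1=0 clk=1
  Δ1: clk:1→0
  (1Δ to stable)
t=12 Δ0: w0=0 w1=0 clk=0
  Δ1: clk:0→1
  Δ2: w1:0→1
  Δ3: w0:0→1
  (3Δ to stable)
t=13 Δ0: w0=1 w1=1 clk=1
  Δ1: clk:1→0
  (1Δ to stable)

1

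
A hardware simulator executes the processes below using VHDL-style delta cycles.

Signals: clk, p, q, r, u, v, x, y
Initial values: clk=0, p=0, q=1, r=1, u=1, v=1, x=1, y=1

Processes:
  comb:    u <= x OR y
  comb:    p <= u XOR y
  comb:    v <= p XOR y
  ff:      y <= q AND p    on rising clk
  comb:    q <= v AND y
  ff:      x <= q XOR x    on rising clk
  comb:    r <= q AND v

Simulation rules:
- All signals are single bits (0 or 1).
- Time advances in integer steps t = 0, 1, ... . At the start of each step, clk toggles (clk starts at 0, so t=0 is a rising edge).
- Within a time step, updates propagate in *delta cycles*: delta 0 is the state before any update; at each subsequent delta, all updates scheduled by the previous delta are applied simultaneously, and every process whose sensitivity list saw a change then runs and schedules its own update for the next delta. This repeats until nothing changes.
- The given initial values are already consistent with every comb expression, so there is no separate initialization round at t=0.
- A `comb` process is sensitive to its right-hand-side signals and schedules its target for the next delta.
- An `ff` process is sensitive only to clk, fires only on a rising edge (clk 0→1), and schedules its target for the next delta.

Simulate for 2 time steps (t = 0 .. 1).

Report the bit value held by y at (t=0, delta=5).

t0.Δ0 q=1 r=1 clk=0 x=1 v=1 u=1 y=1 p=0
t0.Δ1 q=1 r=1 clk=1 x=1 v=1 u=1 y=1 p=0
t0.Δ2 q=1 r=1 clk=1 x=0 v=1 u=1 y=0 p=0
t0.Δ3 q=0 r=1 clk=1 x=0 v=0 u=0 y=0 p=1
t0.Δ4 q=0 r=0 clk=1 x=0 v=1 u=0 y=0 p=0
t0.Δ5 q=0 r=0 clk=1 x=0 v=0 u=0 y=0 p=0
t1.Δ0 q=0 r=0 clk=1 x=0 v=0 u=0 y=0 p=0
t1.Δ1 q=0 r=0 clk=0 x=0 v=0 u=0 y=0 p=0

0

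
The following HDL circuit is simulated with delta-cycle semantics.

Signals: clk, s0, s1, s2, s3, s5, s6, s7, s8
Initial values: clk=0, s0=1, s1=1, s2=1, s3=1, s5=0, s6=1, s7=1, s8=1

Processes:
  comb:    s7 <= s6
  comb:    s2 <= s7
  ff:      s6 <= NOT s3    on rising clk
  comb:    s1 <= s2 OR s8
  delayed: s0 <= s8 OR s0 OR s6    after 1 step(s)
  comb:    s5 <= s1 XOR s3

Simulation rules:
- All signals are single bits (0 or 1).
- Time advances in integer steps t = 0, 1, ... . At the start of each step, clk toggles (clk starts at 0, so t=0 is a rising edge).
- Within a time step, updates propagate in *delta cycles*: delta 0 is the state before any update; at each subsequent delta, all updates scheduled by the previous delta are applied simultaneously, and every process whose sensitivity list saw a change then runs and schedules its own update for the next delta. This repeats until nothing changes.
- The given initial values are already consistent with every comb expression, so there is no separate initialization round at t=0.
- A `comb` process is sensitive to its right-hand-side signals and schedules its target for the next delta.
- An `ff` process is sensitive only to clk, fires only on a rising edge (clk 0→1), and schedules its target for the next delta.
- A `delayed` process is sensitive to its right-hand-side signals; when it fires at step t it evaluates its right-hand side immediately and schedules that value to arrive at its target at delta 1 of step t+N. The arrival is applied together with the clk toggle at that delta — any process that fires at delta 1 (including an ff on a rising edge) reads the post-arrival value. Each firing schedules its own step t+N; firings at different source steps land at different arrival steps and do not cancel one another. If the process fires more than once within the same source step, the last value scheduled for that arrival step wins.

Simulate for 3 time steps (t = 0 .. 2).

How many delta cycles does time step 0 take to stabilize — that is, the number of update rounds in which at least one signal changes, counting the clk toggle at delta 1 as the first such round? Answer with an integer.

4

[bits: s5,s8,s7,s3,clk,s2,s6,s1,s0]
t=0: Δ0=011101111 Δ1=011111111 Δ2=011111011 Δ3=010111011 Δ4=010110011 | 4Δ
t=1: Δ0=010110011 Δ1=010100011 | 1Δ
t=2: Δ0=010100011 Δ1=010110011 | 1Δ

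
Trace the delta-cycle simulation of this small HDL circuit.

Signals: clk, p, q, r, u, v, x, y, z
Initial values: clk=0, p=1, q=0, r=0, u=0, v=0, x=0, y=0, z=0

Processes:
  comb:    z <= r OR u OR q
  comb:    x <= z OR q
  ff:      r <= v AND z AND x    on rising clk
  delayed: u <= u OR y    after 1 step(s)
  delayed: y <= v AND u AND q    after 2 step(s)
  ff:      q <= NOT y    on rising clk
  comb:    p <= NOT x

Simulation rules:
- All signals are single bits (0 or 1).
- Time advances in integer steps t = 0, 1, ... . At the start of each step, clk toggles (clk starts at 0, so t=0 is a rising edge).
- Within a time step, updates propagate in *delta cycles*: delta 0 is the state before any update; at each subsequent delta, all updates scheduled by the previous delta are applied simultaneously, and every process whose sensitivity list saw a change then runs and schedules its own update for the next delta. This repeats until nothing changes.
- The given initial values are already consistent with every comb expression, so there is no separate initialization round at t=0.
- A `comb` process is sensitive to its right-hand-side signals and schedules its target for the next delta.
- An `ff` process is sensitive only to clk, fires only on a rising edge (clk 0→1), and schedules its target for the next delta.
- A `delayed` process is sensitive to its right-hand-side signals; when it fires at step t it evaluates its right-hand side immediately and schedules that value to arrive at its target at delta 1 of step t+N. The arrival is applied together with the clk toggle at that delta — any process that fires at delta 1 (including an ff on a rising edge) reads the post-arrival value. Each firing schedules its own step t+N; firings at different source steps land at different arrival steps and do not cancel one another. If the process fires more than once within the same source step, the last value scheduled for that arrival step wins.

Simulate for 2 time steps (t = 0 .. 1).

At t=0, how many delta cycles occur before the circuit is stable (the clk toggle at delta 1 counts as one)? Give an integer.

4

[bits: r,q,v,p,x,clk,y,z,u]
t=0: Δ0=000100000 Δ1=000101000 Δ2=010101000 Δ3=010111010 Δ4=010011010 | 4Δ
t=1: Δ0=010011010 Δ1=010010010 | 1Δ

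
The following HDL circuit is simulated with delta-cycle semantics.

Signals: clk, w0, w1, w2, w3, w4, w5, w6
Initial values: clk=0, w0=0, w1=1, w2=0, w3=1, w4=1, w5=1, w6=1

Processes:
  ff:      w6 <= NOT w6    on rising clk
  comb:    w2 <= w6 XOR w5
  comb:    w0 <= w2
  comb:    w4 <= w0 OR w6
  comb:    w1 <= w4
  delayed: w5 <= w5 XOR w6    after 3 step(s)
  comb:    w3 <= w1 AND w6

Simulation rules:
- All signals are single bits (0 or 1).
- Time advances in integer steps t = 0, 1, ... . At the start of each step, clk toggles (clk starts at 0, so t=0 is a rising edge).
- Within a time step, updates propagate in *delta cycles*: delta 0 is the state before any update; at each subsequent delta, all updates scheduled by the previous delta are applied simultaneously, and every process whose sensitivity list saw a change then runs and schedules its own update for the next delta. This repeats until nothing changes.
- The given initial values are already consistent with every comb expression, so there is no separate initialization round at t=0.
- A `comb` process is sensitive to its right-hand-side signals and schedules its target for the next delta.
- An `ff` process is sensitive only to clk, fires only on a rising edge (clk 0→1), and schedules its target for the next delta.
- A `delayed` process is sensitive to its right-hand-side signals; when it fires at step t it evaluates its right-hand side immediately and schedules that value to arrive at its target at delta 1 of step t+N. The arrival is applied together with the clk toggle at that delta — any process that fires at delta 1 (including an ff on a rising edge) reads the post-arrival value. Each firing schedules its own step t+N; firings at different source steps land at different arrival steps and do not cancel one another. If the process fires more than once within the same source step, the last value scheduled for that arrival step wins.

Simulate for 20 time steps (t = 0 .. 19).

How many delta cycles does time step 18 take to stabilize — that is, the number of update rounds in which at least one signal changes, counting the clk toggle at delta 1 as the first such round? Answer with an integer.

5

t=0 Δ0: w6=1 w5=1 w3=1 clk=0 w4=1 w0=0 w1=1 w2=0
  Δ1: clk:0→1
  Δ2: w6:1→0
  Δ3: w3:1→0, w4:1→0, w2:0→1
  Δ4: w0:0→1, w1:1→0
  Δ5: w4:0→1
  Δ6: w1:0→1
  (6Δ to stable)
t=1 Δ0: w6=0 w5=1 w3=0 clk=1 w4=1 w0=1 w1=1 w2=1
  Δ1: clk:1→0
  (1Δ to stable)
t=2 Δ0: w6=0 w5=1 w3=0 clk=0 w4=1 w0=1 w1=1 w2=1
  Δ1: clk:0→1
  Δ2: w6:0→1
  Δ3: w3:0→1, w2:1→0
  Δ4: w0:1→0
  (4Δ to stable)
t=3 Δ0: w6=1 w5=1 w3=1 clk=1 w4=1 w0=0 w1=1 w2=0
  Δ1: clk:1→0
  (1Δ to stable)
t=4 Δ0: w6=1 w5=1 w3=1 clk=0 w4=1 w0=0 w1=1 w2=0
  Δ1: clk:0→1
  Δ2: w6:1→0
  Δ3: w3:1→0, w4:1→0, w2:0→1
  Δ4: w0:0→1, w1:1→0
  Δ5: w4:0→1
  Δ6: w1:0→1
  (6Δ to stable)
t=5 Δ0: w6=0 w5=1 w3=0 clk=1 w4=1 w0=1 w1=1 w2=1
  Δ1: w5:1→0, clk:1→0
  Δ2: w2:1→0
  Δ3: w0:1→0
  Δ4: w4:1→0
  Δ5: w1:1→0
  (5Δ to stable)
t=6 Δ0: w6=0 w5=0 w3=0 clk=0 w4=0 w0=0 w1=0 w2=0
  Δ1: clk:0→1
  Δ2: w6:0→1
  Δ3: w4:0→1, w2:0→1
  Δ4: w0:0→1, w1:0→1
  Δ5: w3:0→1
  (5Δ to stable)
t=7 Δ0: w6=1 w5=0 w3=1 clk=1 w4=1 w0=1 w1=1 w2=1
  Δ1: w5:0→1, clk:1→0
  Δ2: w2:1→0
  Δ3: w0:1→0
  (3Δ to stable)
t=8 Δ0: w6=1 w5=1 w3=1 clk=0 w4=1 w0=0 w1=1 w2=0
  Δ1: w5:1→0, clk:0→1
  Δ2: w6:1→0, w2:0→1
  Δ3: w3:1→0, w4:1→0, w0:0→1, w2:1→0
  Δ4: w4:0→1, w0:1→0, w1:1→0
  Δ5: w4:1→0, w1:0→1
  Δ6: w1:1→0
  (6Δ to stable)
t=9 Δ0: w6=0 w5=0 w3=0 clk=1 w4=0 w0=0 w1=0 w2=0
  Δ1: w5:0→1, clk:1→0
  Δ2: w2:0→1
  Δ3: w0:0→1
  Δ4: w4:0→1
  Δ5: w1:0→1
  (5Δ to stable)
t=10 Δ0: w6=0 w5=1 w3=0 clk=0 w4=1 w0=1 w1=1 w2=1
  Δ1: w5:1→0, clk:0→1
  Δ2: w6:0→1, w2:1→0
  Δ3: w3:0→1, w0:1→0, w2:0→1
  Δ4: w0:0→1
  (4Δ to stable)
t=11 Δ0: w6=1 w5=0 w3=1 clk=1 w4=1 w0=1 w1=1 w2=1
  Δ1: clk:1→0
  (1Δ to stable)
t=12 Δ0: w6=1 w5=0 w3=1 clk=0 w4=1 w0=1 w1=1 w2=1
  Δ1: w5:0→1, clk:0→1
  Δ2: w6:1→0, w2:1→0
  Δ3: w3:1→0, w0:1→0, w2:0→1
  Δ4: w4:1→0, w0:0→1
  Δ5: w4:0→1, w1:1→0
  Δ6: w1:0→1
  (6Δ to stable)
t=13 Δ0: w6=0 w5=1 w3=0 clk=1 w4=1 w0=1 w1=1 w2=1
  Δ1: clk:1→0
  (1Δ to stable)
t=14 Δ0: w6=0 w5=1 w3=0 clk=0 w4=1 w0=1 w1=1 w2=1
  Δ1: clk:0→1
  Δ2: w6:0→1
  Δ3: w3:0→1, w2:1→0
  Δ4: w0:1→0
  (4Δ to stable)
t=15 Δ0: w6=1 w5=1 w3=1 clk=1 w4=1 w0=0 w1=1 w2=0
  Δ1: clk:1→0
  (1Δ to stable)
t=16 Δ0: w6=1 w5=1 w3=1 clk=0 w4=1 w0=0 w1=1 w2=0
  Δ1: clk:0→1
  Δ2: w6:1→0
  Δ3: w3:1→0, w4:1→0, w2:0→1
  Δ4: w0:0→1, w1:1→0
  Δ5: w4:0→1
  Δ6: w1:0→1
  (6Δ to stable)
t=17 Δ0: w6=0 w5=1 w3=0 clk=1 w4=1 w0=1 w1=1 w2=1
  Δ1: w5:1→0, clk:1→0
  Δ2: w2:1→0
  Δ3: w0:1→0
  Δ4: w4:1→0
  Δ5: w1:1→0
  (5Δ to stable)
t=18 Δ0: w6=0 w5=0 w3=0 clk=0 w4=0 w0=0 w1=0 w2=0
  Δ1: clk:0→1
  Δ2: w6:0→1
  Δ3: w4:0→1, w2:0→1
  Δ4: w0:0→1, w1:0→1
  Δ5: w3:0→1
  (5Δ to stable)
t=19 Δ0: w6=1 w5=0 w3=1 clk=1 w4=1 w0=1 w1=1 w2=1
  Δ1: w5:0→1, clk:1→0
  Δ2: w2:1→0
  Δ3: w0:1→0
  (3Δ to stable)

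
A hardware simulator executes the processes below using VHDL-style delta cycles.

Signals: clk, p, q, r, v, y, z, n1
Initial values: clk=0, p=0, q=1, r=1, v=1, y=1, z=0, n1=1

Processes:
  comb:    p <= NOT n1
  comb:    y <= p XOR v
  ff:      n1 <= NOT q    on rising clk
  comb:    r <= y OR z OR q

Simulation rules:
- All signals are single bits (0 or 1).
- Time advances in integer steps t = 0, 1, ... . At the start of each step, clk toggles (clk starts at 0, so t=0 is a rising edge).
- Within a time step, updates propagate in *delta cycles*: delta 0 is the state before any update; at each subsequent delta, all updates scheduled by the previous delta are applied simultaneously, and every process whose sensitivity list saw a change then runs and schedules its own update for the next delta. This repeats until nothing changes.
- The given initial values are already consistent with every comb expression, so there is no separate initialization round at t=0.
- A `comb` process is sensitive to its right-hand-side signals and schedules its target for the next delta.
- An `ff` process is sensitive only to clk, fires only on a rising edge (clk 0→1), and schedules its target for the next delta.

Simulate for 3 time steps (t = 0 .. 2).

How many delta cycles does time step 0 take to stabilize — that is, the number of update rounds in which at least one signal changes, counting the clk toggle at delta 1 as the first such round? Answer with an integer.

4

t=0 Δ0: q=1 y=1 r=1 clk=0 n1=1 p=0 z=0 v=1
  Δ1: clk:0→1
  Δ2: n1:1→0
  Δ3: p:0→1
  Δ4: y:1→0
  (4Δ to stable)
t=1 Δ0: q=1 y=0 r=1 clk=1 n1=0 p=1 z=0 v=1
  Δ1: clk:1→0
  (1Δ to stable)
t=2 Δ0: q=1 y=0 r=1 clk=0 n1=0 p=1 z=0 v=1
  Δ1: clk:0→1
  (1Δ to stable)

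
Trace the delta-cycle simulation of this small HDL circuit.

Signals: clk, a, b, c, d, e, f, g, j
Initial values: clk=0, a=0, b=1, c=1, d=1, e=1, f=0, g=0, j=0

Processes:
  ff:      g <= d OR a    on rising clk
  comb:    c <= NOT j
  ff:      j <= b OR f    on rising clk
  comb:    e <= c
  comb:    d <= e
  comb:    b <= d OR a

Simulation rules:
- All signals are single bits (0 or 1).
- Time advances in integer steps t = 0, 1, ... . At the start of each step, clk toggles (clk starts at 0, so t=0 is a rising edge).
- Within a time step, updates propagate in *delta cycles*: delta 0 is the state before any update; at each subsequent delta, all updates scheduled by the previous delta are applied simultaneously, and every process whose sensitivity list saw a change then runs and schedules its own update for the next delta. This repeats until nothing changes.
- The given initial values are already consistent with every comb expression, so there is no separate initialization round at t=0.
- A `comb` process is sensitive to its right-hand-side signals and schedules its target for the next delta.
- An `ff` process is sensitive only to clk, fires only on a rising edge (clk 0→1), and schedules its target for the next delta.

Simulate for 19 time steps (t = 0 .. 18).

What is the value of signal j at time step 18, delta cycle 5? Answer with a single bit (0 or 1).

0

[bits: e,j,a,c,d,g,f,clk,b]
t=0: Δ0=100110001 Δ1=100110011 Δ2=110111011 Δ3=110011011 Δ4=010011011 Δ5=010001011 Δ6=010001010 | 6Δ
t=1: Δ0=010001010 Δ1=010001000 | 1Δ
t=2: Δ0=010001000 Δ1=010001010 Δ2=000000010 Δ3=000100010 Δ4=100100010 Δ5=100110010 Δ6=100110011 | 6Δ
t=3: Δ0=100110011 Δ1=100110001 | 1Δ
t=4: Δ0=100110001 Δ1=100110011 Δ2=110111011 Δ3=110011011 Δ4=010011011 Δ5=010001011 Δ6=010001010 | 6Δ
t=5: Δ0=010001010 Δ1=010001000 | 1Δ
t=6: Δ0=010001000 Δ1=010001010 Δ2=000000010 Δ3=000100010 Δ4=100100010 Δ5=100110010 Δ6=100110011 | 6Δ
t=7: Δ0=100110011 Δ1=100110001 | 1Δ
t=8: Δ0=100110001 Δ1=100110011 Δ2=110111011 Δ3=110011011 Δ4=010011011 Δ5=010001011 Δ6=010001010 | 6Δ
t=9: Δ0=010001010 Δ1=010001000 | 1Δ
t=10: Δ0=010001000 Δ1=010001010 Δ2=000000010 Δ3=000100010 Δ4=100100010 Δ5=100110010 Δ6=100110011 | 6Δ
t=11: Δ0=100110011 Δ1=100110001 | 1Δ
t=12: Δ0=100110001 Δ1=100110011 Δ2=110111011 Δ3=110011011 Δ4=010011011 Δ5=010001011 Δ6=010001010 | 6Δ
t=13: Δ0=010001010 Δ1=010001000 | 1Δ
t=14: Δ0=010001000 Δ1=010001010 Δ2=000000010 Δ3=000100010 Δ4=100100010 Δ5=100110010 Δ6=100110011 | 6Δ
t=15: Δ0=100110011 Δ1=100110001 | 1Δ
t=16: Δ0=100110001 Δ1=100110011 Δ2=110111011 Δ3=110011011 Δ4=010011011 Δ5=010001011 Δ6=010001010 | 6Δ
t=17: Δ0=010001010 Δ1=010001000 | 1Δ
t=18: Δ0=010001000 Δ1=010001010 Δ2=000000010 Δ3=000100010 Δ4=100100010 Δ5=100110010 Δ6=100110011 | 6Δ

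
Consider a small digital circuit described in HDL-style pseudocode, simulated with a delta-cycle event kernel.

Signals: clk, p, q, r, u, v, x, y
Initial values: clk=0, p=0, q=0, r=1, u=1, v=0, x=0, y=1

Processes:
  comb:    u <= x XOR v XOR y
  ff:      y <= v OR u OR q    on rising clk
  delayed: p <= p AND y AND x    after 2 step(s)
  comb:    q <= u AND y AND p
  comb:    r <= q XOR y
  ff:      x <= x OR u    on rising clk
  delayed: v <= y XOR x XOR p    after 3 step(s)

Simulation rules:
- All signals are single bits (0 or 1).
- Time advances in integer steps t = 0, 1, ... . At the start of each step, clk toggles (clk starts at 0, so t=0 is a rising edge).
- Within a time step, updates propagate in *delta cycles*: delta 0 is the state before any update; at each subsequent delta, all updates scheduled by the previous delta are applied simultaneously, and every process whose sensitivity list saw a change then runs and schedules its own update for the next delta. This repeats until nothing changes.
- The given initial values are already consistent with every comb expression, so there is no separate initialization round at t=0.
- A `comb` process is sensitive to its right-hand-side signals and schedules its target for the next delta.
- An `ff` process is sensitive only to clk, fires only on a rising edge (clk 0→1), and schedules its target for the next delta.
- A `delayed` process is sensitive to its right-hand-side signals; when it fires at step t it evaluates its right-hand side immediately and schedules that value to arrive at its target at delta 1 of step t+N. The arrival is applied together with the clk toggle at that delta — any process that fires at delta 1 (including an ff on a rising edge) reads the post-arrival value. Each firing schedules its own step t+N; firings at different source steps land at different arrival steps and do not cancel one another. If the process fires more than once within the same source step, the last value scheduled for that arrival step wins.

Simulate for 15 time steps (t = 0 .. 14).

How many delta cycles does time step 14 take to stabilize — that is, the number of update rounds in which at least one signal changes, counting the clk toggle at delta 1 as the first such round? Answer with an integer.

[bits: p,x,r,v,u,clk,q,y]
t=0: Δ0=00101001 Δ1=00101101 Δ2=01101101 Δ3=01100101 | 3Δ
t=1: Δ0=01100101 Δ1=01100001 | 1Δ
t=2: Δ0=01100001 Δ1=01100101 Δ2=01100100 Δ3=01001100 | 3Δ
t=3: Δ0=01001100 Δ1=01001000 | 1Δ
t=4: Δ0=01001000 Δ1=01001100 Δ2=01001101 Δ3=01100101 | 3Δ
t=5: Δ0=01100101 Δ1=01110001 Δ2=01111001 | 2Δ
t=6: Δ0=01111001 Δ1=01111101 | 1Δ
t=7: Δ0=01111101 Δ1=01101001 Δ2=01100001 | 2Δ
t=8: Δ0=01100001 Δ1=01100101 Δ2=01100100 Δ3=01001100 | 3Δ
t=9: Δ0=01001100 Δ1=01001000 | 1Δ
t=10: Δ0=01001000 Δ1=01001100 Δ2=01001101 Δ3=01100101 | 3Δ
t=11: Δ0=01100101 Δ1=01110001 Δ2=01111001 | 2Δ
t=12: Δ0=01111001 Δ1=01111101 | 1Δ
t=13: Δ0=01111101 Δ1=01101001 Δ2=01100001 | 2Δ
t=14: Δ0=01100001 Δ1=01100101 Δ2=01100100 Δ3=01001100 | 3Δ

3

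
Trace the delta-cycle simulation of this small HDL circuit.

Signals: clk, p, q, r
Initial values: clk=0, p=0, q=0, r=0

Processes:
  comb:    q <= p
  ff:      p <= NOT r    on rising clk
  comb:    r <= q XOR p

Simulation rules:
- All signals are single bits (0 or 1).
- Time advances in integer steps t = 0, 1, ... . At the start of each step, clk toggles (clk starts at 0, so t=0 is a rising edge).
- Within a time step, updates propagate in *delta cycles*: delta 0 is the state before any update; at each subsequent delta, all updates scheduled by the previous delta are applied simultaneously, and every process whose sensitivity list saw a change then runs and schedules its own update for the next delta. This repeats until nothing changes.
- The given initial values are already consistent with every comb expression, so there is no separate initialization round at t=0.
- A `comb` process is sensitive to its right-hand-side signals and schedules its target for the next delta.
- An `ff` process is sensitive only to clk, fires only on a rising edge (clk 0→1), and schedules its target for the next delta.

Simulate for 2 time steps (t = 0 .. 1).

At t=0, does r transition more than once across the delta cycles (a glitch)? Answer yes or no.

[bits: p,q,clk,r]
t=0: Δ0=0000 Δ1=0010 Δ2=1010 Δ3=1111 Δ4=1110 | 4Δ
t=1: Δ0=1110 Δ1=1100 | 1Δ

yes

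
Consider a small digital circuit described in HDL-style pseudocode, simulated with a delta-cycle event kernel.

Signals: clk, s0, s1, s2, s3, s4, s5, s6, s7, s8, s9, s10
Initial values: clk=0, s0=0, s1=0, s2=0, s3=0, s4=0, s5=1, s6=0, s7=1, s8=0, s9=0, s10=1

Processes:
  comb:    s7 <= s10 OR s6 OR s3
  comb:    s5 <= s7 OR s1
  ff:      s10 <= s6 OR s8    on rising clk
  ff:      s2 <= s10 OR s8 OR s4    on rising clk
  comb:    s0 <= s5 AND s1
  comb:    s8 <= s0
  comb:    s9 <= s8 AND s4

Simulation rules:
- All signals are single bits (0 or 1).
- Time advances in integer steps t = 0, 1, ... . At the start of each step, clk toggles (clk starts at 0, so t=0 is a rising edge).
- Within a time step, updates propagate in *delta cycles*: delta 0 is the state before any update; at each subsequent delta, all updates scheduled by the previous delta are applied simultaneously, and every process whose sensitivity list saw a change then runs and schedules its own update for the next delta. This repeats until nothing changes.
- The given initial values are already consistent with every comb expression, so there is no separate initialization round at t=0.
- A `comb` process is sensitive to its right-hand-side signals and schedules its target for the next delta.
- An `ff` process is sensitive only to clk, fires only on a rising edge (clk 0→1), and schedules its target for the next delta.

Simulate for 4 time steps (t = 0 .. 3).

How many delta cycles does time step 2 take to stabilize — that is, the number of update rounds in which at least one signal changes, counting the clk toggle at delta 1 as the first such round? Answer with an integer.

2

[bits: s6,s0,s2,s7,s5,s1,s3,clk,s8,s10,s9,s4]
t=0: Δ0=000110000100 Δ1=000110010100 Δ2=001110010000 Δ3=001010010000 Δ4=001000010000 | 4Δ
t=1: Δ0=001000010000 Δ1=001000000000 | 1Δ
t=2: Δ0=001000000000 Δ1=001000010000 Δ2=000000010000 | 2Δ
t=3: Δ0=000000010000 Δ1=000000000000 | 1Δ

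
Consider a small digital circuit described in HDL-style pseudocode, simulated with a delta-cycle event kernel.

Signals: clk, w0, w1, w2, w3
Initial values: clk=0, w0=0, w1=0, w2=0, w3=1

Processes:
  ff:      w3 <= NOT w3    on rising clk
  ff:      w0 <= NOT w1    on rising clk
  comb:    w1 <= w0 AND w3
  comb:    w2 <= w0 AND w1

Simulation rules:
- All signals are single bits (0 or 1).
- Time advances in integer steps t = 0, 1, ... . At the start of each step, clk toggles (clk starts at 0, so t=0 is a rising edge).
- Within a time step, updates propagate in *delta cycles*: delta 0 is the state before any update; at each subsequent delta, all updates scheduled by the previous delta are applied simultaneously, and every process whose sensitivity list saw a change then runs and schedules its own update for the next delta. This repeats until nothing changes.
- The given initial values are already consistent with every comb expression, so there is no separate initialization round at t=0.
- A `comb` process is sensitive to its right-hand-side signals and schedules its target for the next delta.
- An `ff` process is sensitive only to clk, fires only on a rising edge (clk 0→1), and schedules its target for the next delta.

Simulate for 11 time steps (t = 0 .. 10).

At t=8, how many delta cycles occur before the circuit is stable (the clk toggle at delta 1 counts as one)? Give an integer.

t=0 Δ0: w2=0 w0=0 w1=0 w3=1 clk=0
  Δ1: clk:0→1
  Δ2: w0:0→1, w3:1→0
  (2Δ to stable)
t=1 Δ0: w2=0 w0=1 w1=0 w3=0 clk=1
  Δ1: clk:1→0
  (1Δ to stable)
t=2 Δ0: w2=0 w0=1 w1=0 w3=0 clk=0
  Δ1: clk:0→1
  Δ2: w3:0→1
  Δ3: w1:0→1
  Δ4: w2:0→1
  (4Δ to stable)
t=3 Δ0: w2=1 w0=1 w1=1 w3=1 clk=1
  Δ1: clk:1→0
  (1Δ to stable)
t=4 Δ0: w2=1 w0=1 w1=1 w3=1 clk=0
  Δ1: clk:0→1
  Δ2: w0:1→0, w3:1→0
  Δ3: w2:1→0, w1:1→0
  (3Δ to stable)
t=5 Δ0: w2=0 w0=0 w1=0 w3=0 clk=1
  Δ1: clk:1→0
  (1Δ to stable)
t=6 Δ0: w2=0 w0=0 w1=0 w3=0 clk=0
  Δ1: clk:0→1
  Δ2: w0:0→1, w3:0→1
  Δ3: w1:0→1
  Δ4: w2:0→1
  (4Δ to stable)
t=7 Δ0: w2=1 w0=1 w1=1 w3=1 clk=1
  Δ1: clk:1→0
  (1Δ to stable)
t=8 Δ0: w2=1 w0=1 w1=1 w3=1 clk=0
  Δ1: clk:0→1
  Δ2: w0:1→0, w3:1→0
  Δ3: w2:1→0, w1:1→0
  (3Δ to stable)
t=9 Δ0: w2=0 w0=0 w1=0 w3=0 clk=1
  Δ1: clk:1→0
  (1Δ to stable)
t=10 Δ0: w2=0 w0=0 w1=0 w3=0 clk=0
  Δ1: clk:0→1
  Δ2: w0:0→1, w3:0→1
  Δ3: w1:0→1
  Δ4: w2:0→1
  (4Δ to stable)

3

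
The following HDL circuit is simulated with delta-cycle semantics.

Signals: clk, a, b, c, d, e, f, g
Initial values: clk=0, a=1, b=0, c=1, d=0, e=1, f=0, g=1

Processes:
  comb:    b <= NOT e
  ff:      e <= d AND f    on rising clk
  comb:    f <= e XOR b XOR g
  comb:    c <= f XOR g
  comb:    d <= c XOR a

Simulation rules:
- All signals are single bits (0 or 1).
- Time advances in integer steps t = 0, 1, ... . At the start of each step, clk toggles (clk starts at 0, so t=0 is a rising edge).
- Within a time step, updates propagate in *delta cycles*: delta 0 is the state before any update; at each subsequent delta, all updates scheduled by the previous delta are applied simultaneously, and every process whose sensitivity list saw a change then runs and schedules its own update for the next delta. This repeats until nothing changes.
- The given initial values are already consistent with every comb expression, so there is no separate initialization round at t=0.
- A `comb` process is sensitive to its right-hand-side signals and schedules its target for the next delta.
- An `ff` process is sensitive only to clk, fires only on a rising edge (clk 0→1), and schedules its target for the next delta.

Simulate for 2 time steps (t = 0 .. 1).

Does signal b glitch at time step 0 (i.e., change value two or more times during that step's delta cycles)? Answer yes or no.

t=0 Δ0: b=0 e=1 d=0 c=1 f=0 g=1 a=1 clk=0
  Δ1: clk:0→1
  Δ2: e:1→0
  Δ3: b:0→1, f:0→1
  Δ4: c:1→0, f:1→0
  Δ5: d:0→1, c:0→1
  Δ6: d:1→0
  (6Δ to stable)
t=1 Δ0: b=1 e=0 d=0 c=1 f=0 g=1 a=1 clk=1
  Δ1: clk:1→0
  (1Δ to stable)

no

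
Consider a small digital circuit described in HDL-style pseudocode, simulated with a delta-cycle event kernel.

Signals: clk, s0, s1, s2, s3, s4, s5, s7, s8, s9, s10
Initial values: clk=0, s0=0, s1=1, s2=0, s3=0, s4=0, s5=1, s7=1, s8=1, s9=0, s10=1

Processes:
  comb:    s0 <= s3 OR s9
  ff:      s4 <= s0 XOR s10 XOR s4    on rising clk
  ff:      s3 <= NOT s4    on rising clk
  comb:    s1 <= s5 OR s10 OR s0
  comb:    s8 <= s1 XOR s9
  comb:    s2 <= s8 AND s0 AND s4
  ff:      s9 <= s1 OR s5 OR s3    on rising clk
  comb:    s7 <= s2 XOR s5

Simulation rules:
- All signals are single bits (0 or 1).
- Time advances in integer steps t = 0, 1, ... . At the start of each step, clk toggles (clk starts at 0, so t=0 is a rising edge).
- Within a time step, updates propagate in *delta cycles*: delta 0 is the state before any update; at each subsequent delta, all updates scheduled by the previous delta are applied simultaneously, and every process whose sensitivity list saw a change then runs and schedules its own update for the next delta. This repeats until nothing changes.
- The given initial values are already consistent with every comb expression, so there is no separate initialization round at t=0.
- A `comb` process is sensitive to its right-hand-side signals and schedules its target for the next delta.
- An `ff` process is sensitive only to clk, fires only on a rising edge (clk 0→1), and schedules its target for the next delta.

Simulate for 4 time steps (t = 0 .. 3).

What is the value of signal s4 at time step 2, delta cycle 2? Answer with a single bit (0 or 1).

t0.Δ0 s5=1 s2=0 s4=0 s1=1 s0=0 s10=1 clk=0 s3=0 s7=1 s8=1 s9=0
t0.Δ1 s5=1 s2=0 s4=0 s1=1 s0=0 s10=1 clk=1 s3=0 s7=1 s8=1 s9=0
t0.Δ2 s5=1 s2=0 s4=1 s1=1 s0=0 s10=1 clk=1 s3=1 s7=1 s8=1 s9=1
t0.Δ3 s5=1 s2=0 s4=1 s1=1 s0=1 s10=1 clk=1 s3=1 s7=1 s8=0 s9=1
t1.Δ0 s5=1 s2=0 s4=1 s1=1 s0=1 s10=1 clk=1 s3=1 s7=1 s8=0 s9=1
t1.Δ1 s5=1 s2=0 s4=1 s1=1 s0=1 s10=1 clk=0 s3=1 s7=1 s8=0 s9=1
t2.Δ0 s5=1 s2=0 s4=1 s1=1 s0=1 s10=1 clk=0 s3=1 s7=1 s8=0 s9=1
t2.Δ1 s5=1 s2=0 s4=1 s1=1 s0=1 s10=1 clk=1 s3=1 s7=1 s8=0 s9=1
t2.Δ2 s5=1 s2=0 s4=1 s1=1 s0=1 s10=1 clk=1 s3=0 s7=1 s8=0 s9=1
t3.Δ0 s5=1 s2=0 s4=1 s1=1 s0=1 s10=1 clk=1 s3=0 s7=1 s8=0 s9=1
t3.Δ1 s5=1 s2=0 s4=1 s1=1 s0=1 s10=1 clk=0 s3=0 s7=1 s8=0 s9=1

1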